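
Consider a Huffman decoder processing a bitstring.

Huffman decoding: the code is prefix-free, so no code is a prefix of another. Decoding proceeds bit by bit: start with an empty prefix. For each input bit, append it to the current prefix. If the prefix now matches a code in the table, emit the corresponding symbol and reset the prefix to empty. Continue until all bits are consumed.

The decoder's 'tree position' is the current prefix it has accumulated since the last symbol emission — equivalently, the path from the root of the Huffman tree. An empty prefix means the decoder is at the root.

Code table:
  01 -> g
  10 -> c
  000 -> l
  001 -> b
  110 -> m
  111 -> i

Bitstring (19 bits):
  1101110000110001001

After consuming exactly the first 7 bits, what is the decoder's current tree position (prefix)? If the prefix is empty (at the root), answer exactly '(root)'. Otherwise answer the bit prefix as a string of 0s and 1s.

Answer: 0

Derivation:
Bit 0: prefix='1' (no match yet)
Bit 1: prefix='11' (no match yet)
Bit 2: prefix='110' -> emit 'm', reset
Bit 3: prefix='1' (no match yet)
Bit 4: prefix='11' (no match yet)
Bit 5: prefix='111' -> emit 'i', reset
Bit 6: prefix='0' (no match yet)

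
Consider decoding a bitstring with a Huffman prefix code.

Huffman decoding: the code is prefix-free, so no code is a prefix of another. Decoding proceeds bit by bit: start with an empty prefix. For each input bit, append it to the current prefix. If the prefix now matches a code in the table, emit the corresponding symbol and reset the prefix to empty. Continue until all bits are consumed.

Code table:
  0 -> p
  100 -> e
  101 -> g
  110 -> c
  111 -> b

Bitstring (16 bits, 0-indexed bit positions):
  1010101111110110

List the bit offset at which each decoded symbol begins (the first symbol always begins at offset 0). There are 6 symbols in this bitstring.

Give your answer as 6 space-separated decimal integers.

Bit 0: prefix='1' (no match yet)
Bit 1: prefix='10' (no match yet)
Bit 2: prefix='101' -> emit 'g', reset
Bit 3: prefix='0' -> emit 'p', reset
Bit 4: prefix='1' (no match yet)
Bit 5: prefix='10' (no match yet)
Bit 6: prefix='101' -> emit 'g', reset
Bit 7: prefix='1' (no match yet)
Bit 8: prefix='11' (no match yet)
Bit 9: prefix='111' -> emit 'b', reset
Bit 10: prefix='1' (no match yet)
Bit 11: prefix='11' (no match yet)
Bit 12: prefix='110' -> emit 'c', reset
Bit 13: prefix='1' (no match yet)
Bit 14: prefix='11' (no match yet)
Bit 15: prefix='110' -> emit 'c', reset

Answer: 0 3 4 7 10 13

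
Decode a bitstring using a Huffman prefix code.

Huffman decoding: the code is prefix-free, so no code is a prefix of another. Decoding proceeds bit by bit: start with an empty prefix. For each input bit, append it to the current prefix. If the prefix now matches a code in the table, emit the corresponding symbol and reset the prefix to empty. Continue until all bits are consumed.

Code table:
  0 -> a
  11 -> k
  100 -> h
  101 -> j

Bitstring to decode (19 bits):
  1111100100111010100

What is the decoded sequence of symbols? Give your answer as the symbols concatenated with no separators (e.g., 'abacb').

Answer: kkhhkjah

Derivation:
Bit 0: prefix='1' (no match yet)
Bit 1: prefix='11' -> emit 'k', reset
Bit 2: prefix='1' (no match yet)
Bit 3: prefix='11' -> emit 'k', reset
Bit 4: prefix='1' (no match yet)
Bit 5: prefix='10' (no match yet)
Bit 6: prefix='100' -> emit 'h', reset
Bit 7: prefix='1' (no match yet)
Bit 8: prefix='10' (no match yet)
Bit 9: prefix='100' -> emit 'h', reset
Bit 10: prefix='1' (no match yet)
Bit 11: prefix='11' -> emit 'k', reset
Bit 12: prefix='1' (no match yet)
Bit 13: prefix='10' (no match yet)
Bit 14: prefix='101' -> emit 'j', reset
Bit 15: prefix='0' -> emit 'a', reset
Bit 16: prefix='1' (no match yet)
Bit 17: prefix='10' (no match yet)
Bit 18: prefix='100' -> emit 'h', reset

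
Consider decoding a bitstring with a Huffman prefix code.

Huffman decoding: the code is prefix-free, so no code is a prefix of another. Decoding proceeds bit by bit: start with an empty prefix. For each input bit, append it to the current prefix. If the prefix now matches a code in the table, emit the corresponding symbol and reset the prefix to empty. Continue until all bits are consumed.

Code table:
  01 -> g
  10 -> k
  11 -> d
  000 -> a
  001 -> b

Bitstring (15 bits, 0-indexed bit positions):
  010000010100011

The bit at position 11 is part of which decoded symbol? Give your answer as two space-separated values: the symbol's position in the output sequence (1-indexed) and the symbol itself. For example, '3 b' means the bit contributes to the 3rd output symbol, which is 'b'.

Bit 0: prefix='0' (no match yet)
Bit 1: prefix='01' -> emit 'g', reset
Bit 2: prefix='0' (no match yet)
Bit 3: prefix='00' (no match yet)
Bit 4: prefix='000' -> emit 'a', reset
Bit 5: prefix='0' (no match yet)
Bit 6: prefix='00' (no match yet)
Bit 7: prefix='001' -> emit 'b', reset
Bit 8: prefix='0' (no match yet)
Bit 9: prefix='01' -> emit 'g', reset
Bit 10: prefix='0' (no match yet)
Bit 11: prefix='00' (no match yet)
Bit 12: prefix='000' -> emit 'a', reset
Bit 13: prefix='1' (no match yet)
Bit 14: prefix='11' -> emit 'd', reset

Answer: 5 a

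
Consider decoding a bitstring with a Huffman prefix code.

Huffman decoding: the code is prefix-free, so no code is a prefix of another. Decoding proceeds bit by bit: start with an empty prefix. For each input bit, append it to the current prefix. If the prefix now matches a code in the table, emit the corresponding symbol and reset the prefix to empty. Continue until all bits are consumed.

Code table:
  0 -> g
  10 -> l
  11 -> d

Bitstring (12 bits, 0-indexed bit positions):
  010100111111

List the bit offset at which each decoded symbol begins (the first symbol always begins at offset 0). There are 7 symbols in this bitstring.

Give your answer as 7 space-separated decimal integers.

Bit 0: prefix='0' -> emit 'g', reset
Bit 1: prefix='1' (no match yet)
Bit 2: prefix='10' -> emit 'l', reset
Bit 3: prefix='1' (no match yet)
Bit 4: prefix='10' -> emit 'l', reset
Bit 5: prefix='0' -> emit 'g', reset
Bit 6: prefix='1' (no match yet)
Bit 7: prefix='11' -> emit 'd', reset
Bit 8: prefix='1' (no match yet)
Bit 9: prefix='11' -> emit 'd', reset
Bit 10: prefix='1' (no match yet)
Bit 11: prefix='11' -> emit 'd', reset

Answer: 0 1 3 5 6 8 10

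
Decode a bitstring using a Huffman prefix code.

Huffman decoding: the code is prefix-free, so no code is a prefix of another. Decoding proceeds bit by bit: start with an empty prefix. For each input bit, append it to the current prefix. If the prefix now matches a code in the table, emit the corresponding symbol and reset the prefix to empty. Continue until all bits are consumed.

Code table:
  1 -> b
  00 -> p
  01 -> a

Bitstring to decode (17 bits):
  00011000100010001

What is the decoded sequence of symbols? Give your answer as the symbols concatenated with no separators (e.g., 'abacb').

Answer: pabpapapa

Derivation:
Bit 0: prefix='0' (no match yet)
Bit 1: prefix='00' -> emit 'p', reset
Bit 2: prefix='0' (no match yet)
Bit 3: prefix='01' -> emit 'a', reset
Bit 4: prefix='1' -> emit 'b', reset
Bit 5: prefix='0' (no match yet)
Bit 6: prefix='00' -> emit 'p', reset
Bit 7: prefix='0' (no match yet)
Bit 8: prefix='01' -> emit 'a', reset
Bit 9: prefix='0' (no match yet)
Bit 10: prefix='00' -> emit 'p', reset
Bit 11: prefix='0' (no match yet)
Bit 12: prefix='01' -> emit 'a', reset
Bit 13: prefix='0' (no match yet)
Bit 14: prefix='00' -> emit 'p', reset
Bit 15: prefix='0' (no match yet)
Bit 16: prefix='01' -> emit 'a', reset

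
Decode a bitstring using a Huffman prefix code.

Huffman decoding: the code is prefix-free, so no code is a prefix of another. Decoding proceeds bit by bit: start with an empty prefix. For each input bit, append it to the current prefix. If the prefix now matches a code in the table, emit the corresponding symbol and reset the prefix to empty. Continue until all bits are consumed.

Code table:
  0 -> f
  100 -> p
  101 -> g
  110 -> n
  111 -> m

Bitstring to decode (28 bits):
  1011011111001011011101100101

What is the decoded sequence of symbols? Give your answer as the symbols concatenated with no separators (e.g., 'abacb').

Bit 0: prefix='1' (no match yet)
Bit 1: prefix='10' (no match yet)
Bit 2: prefix='101' -> emit 'g', reset
Bit 3: prefix='1' (no match yet)
Bit 4: prefix='10' (no match yet)
Bit 5: prefix='101' -> emit 'g', reset
Bit 6: prefix='1' (no match yet)
Bit 7: prefix='11' (no match yet)
Bit 8: prefix='111' -> emit 'm', reset
Bit 9: prefix='1' (no match yet)
Bit 10: prefix='10' (no match yet)
Bit 11: prefix='100' -> emit 'p', reset
Bit 12: prefix='1' (no match yet)
Bit 13: prefix='10' (no match yet)
Bit 14: prefix='101' -> emit 'g', reset
Bit 15: prefix='1' (no match yet)
Bit 16: prefix='10' (no match yet)
Bit 17: prefix='101' -> emit 'g', reset
Bit 18: prefix='1' (no match yet)
Bit 19: prefix='11' (no match yet)
Bit 20: prefix='110' -> emit 'n', reset
Bit 21: prefix='1' (no match yet)
Bit 22: prefix='11' (no match yet)
Bit 23: prefix='110' -> emit 'n', reset
Bit 24: prefix='0' -> emit 'f', reset
Bit 25: prefix='1' (no match yet)
Bit 26: prefix='10' (no match yet)
Bit 27: prefix='101' -> emit 'g', reset

Answer: ggmpggnnfg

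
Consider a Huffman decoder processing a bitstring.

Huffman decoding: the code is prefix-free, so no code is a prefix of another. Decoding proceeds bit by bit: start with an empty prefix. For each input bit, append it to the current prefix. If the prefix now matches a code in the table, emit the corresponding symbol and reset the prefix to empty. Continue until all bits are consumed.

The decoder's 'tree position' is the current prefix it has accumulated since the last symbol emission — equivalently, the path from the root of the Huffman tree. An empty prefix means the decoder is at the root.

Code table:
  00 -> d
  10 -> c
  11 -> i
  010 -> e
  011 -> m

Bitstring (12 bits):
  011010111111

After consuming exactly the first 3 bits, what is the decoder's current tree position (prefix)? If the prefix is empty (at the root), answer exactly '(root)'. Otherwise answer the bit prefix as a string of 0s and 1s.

Answer: (root)

Derivation:
Bit 0: prefix='0' (no match yet)
Bit 1: prefix='01' (no match yet)
Bit 2: prefix='011' -> emit 'm', reset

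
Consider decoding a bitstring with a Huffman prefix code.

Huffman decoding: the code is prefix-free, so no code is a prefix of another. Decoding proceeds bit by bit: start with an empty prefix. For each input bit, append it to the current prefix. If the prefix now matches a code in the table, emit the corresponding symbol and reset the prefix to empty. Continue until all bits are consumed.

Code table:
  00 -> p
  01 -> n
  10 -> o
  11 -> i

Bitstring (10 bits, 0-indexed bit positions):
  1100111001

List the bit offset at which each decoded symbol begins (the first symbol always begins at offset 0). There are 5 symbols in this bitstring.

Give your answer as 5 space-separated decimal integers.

Bit 0: prefix='1' (no match yet)
Bit 1: prefix='11' -> emit 'i', reset
Bit 2: prefix='0' (no match yet)
Bit 3: prefix='00' -> emit 'p', reset
Bit 4: prefix='1' (no match yet)
Bit 5: prefix='11' -> emit 'i', reset
Bit 6: prefix='1' (no match yet)
Bit 7: prefix='10' -> emit 'o', reset
Bit 8: prefix='0' (no match yet)
Bit 9: prefix='01' -> emit 'n', reset

Answer: 0 2 4 6 8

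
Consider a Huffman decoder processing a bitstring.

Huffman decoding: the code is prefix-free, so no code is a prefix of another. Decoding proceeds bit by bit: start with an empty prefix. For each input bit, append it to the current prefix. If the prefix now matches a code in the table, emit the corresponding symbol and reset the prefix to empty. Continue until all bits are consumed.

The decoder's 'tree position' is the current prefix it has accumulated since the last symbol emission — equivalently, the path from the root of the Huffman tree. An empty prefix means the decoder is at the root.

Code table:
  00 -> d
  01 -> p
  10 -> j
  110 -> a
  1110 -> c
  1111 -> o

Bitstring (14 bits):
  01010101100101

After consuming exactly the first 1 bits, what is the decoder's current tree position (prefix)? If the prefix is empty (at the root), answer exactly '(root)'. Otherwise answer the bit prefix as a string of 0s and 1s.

Bit 0: prefix='0' (no match yet)

Answer: 0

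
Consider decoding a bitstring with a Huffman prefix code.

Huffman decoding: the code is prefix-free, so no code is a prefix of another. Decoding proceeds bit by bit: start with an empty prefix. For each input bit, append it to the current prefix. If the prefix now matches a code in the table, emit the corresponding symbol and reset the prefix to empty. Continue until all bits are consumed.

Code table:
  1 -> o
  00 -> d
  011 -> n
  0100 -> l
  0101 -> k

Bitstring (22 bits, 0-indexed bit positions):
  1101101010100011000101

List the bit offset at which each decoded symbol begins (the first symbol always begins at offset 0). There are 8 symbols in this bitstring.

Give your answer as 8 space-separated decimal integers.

Answer: 0 1 2 5 9 13 16 18

Derivation:
Bit 0: prefix='1' -> emit 'o', reset
Bit 1: prefix='1' -> emit 'o', reset
Bit 2: prefix='0' (no match yet)
Bit 3: prefix='01' (no match yet)
Bit 4: prefix='011' -> emit 'n', reset
Bit 5: prefix='0' (no match yet)
Bit 6: prefix='01' (no match yet)
Bit 7: prefix='010' (no match yet)
Bit 8: prefix='0101' -> emit 'k', reset
Bit 9: prefix='0' (no match yet)
Bit 10: prefix='01' (no match yet)
Bit 11: prefix='010' (no match yet)
Bit 12: prefix='0100' -> emit 'l', reset
Bit 13: prefix='0' (no match yet)
Bit 14: prefix='01' (no match yet)
Bit 15: prefix='011' -> emit 'n', reset
Bit 16: prefix='0' (no match yet)
Bit 17: prefix='00' -> emit 'd', reset
Bit 18: prefix='0' (no match yet)
Bit 19: prefix='01' (no match yet)
Bit 20: prefix='010' (no match yet)
Bit 21: prefix='0101' -> emit 'k', reset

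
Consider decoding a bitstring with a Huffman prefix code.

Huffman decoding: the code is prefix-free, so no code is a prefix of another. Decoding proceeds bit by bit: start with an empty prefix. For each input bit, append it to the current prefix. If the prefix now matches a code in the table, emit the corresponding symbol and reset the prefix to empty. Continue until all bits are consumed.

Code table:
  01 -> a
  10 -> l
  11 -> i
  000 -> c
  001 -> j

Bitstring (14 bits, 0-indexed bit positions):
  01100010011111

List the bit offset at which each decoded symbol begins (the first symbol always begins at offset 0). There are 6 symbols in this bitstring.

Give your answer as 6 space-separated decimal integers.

Answer: 0 2 4 7 10 12

Derivation:
Bit 0: prefix='0' (no match yet)
Bit 1: prefix='01' -> emit 'a', reset
Bit 2: prefix='1' (no match yet)
Bit 3: prefix='10' -> emit 'l', reset
Bit 4: prefix='0' (no match yet)
Bit 5: prefix='00' (no match yet)
Bit 6: prefix='001' -> emit 'j', reset
Bit 7: prefix='0' (no match yet)
Bit 8: prefix='00' (no match yet)
Bit 9: prefix='001' -> emit 'j', reset
Bit 10: prefix='1' (no match yet)
Bit 11: prefix='11' -> emit 'i', reset
Bit 12: prefix='1' (no match yet)
Bit 13: prefix='11' -> emit 'i', reset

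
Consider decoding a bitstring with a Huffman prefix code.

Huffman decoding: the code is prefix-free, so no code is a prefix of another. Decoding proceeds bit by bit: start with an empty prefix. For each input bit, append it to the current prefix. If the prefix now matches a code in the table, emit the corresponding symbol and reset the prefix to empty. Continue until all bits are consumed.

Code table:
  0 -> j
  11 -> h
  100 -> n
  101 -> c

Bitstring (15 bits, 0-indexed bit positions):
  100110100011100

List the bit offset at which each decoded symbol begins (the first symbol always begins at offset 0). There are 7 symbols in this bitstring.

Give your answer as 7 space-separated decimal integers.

Answer: 0 3 5 6 9 10 12

Derivation:
Bit 0: prefix='1' (no match yet)
Bit 1: prefix='10' (no match yet)
Bit 2: prefix='100' -> emit 'n', reset
Bit 3: prefix='1' (no match yet)
Bit 4: prefix='11' -> emit 'h', reset
Bit 5: prefix='0' -> emit 'j', reset
Bit 6: prefix='1' (no match yet)
Bit 7: prefix='10' (no match yet)
Bit 8: prefix='100' -> emit 'n', reset
Bit 9: prefix='0' -> emit 'j', reset
Bit 10: prefix='1' (no match yet)
Bit 11: prefix='11' -> emit 'h', reset
Bit 12: prefix='1' (no match yet)
Bit 13: prefix='10' (no match yet)
Bit 14: prefix='100' -> emit 'n', reset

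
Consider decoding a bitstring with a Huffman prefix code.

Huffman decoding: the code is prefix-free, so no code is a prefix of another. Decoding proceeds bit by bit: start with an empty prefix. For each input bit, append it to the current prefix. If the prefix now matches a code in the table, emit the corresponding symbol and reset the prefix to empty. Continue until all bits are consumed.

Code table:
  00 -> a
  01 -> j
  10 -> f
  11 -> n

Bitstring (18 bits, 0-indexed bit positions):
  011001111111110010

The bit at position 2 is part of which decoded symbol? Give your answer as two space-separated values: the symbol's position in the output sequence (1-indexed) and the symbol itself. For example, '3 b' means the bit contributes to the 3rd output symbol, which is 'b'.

Answer: 2 f

Derivation:
Bit 0: prefix='0' (no match yet)
Bit 1: prefix='01' -> emit 'j', reset
Bit 2: prefix='1' (no match yet)
Bit 3: prefix='10' -> emit 'f', reset
Bit 4: prefix='0' (no match yet)
Bit 5: prefix='01' -> emit 'j', reset
Bit 6: prefix='1' (no match yet)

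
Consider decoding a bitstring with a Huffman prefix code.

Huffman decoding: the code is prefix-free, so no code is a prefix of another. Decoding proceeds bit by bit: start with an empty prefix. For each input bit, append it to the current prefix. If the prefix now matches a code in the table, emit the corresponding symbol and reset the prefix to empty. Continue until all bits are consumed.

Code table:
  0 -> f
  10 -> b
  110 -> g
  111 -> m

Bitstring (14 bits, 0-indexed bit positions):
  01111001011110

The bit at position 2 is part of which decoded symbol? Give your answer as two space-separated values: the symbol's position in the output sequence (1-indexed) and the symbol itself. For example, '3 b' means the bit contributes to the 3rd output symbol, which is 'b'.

Bit 0: prefix='0' -> emit 'f', reset
Bit 1: prefix='1' (no match yet)
Bit 2: prefix='11' (no match yet)
Bit 3: prefix='111' -> emit 'm', reset
Bit 4: prefix='1' (no match yet)
Bit 5: prefix='10' -> emit 'b', reset
Bit 6: prefix='0' -> emit 'f', reset

Answer: 2 m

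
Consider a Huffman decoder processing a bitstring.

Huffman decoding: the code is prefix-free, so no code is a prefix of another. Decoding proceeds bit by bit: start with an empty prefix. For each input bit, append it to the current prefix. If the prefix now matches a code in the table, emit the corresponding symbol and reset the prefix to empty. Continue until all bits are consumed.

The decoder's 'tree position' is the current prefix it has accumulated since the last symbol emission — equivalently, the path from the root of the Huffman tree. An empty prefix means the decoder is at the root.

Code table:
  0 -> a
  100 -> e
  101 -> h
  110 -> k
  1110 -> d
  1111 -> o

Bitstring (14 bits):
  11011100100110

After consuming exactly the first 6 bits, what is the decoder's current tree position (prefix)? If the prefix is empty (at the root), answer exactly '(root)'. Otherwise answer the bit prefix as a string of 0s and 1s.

Bit 0: prefix='1' (no match yet)
Bit 1: prefix='11' (no match yet)
Bit 2: prefix='110' -> emit 'k', reset
Bit 3: prefix='1' (no match yet)
Bit 4: prefix='11' (no match yet)
Bit 5: prefix='111' (no match yet)

Answer: 111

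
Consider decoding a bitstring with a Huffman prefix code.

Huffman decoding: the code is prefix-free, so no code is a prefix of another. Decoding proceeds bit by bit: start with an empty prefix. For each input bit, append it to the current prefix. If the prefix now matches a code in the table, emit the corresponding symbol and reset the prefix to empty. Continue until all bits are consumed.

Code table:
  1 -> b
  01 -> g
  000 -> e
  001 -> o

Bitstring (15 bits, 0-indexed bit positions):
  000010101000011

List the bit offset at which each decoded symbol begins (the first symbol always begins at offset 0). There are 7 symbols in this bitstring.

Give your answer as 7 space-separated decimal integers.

Bit 0: prefix='0' (no match yet)
Bit 1: prefix='00' (no match yet)
Bit 2: prefix='000' -> emit 'e', reset
Bit 3: prefix='0' (no match yet)
Bit 4: prefix='01' -> emit 'g', reset
Bit 5: prefix='0' (no match yet)
Bit 6: prefix='01' -> emit 'g', reset
Bit 7: prefix='0' (no match yet)
Bit 8: prefix='01' -> emit 'g', reset
Bit 9: prefix='0' (no match yet)
Bit 10: prefix='00' (no match yet)
Bit 11: prefix='000' -> emit 'e', reset
Bit 12: prefix='0' (no match yet)
Bit 13: prefix='01' -> emit 'g', reset
Bit 14: prefix='1' -> emit 'b', reset

Answer: 0 3 5 7 9 12 14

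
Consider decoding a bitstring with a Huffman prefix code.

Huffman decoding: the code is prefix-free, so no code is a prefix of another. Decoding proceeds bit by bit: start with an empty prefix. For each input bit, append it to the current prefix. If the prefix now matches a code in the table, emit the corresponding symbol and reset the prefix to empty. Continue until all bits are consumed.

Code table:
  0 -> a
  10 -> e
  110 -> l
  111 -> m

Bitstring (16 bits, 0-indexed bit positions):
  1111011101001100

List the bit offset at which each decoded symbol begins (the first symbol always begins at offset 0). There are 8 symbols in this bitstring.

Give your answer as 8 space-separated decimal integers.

Bit 0: prefix='1' (no match yet)
Bit 1: prefix='11' (no match yet)
Bit 2: prefix='111' -> emit 'm', reset
Bit 3: prefix='1' (no match yet)
Bit 4: prefix='10' -> emit 'e', reset
Bit 5: prefix='1' (no match yet)
Bit 6: prefix='11' (no match yet)
Bit 7: prefix='111' -> emit 'm', reset
Bit 8: prefix='0' -> emit 'a', reset
Bit 9: prefix='1' (no match yet)
Bit 10: prefix='10' -> emit 'e', reset
Bit 11: prefix='0' -> emit 'a', reset
Bit 12: prefix='1' (no match yet)
Bit 13: prefix='11' (no match yet)
Bit 14: prefix='110' -> emit 'l', reset
Bit 15: prefix='0' -> emit 'a', reset

Answer: 0 3 5 8 9 11 12 15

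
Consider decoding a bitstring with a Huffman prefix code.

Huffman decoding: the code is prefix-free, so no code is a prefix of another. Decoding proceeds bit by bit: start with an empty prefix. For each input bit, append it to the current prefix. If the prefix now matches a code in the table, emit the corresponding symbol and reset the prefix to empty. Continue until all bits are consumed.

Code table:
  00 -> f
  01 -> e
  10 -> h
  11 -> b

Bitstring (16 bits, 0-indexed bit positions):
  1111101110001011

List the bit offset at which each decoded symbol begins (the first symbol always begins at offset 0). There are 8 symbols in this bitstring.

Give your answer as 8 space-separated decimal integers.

Bit 0: prefix='1' (no match yet)
Bit 1: prefix='11' -> emit 'b', reset
Bit 2: prefix='1' (no match yet)
Bit 3: prefix='11' -> emit 'b', reset
Bit 4: prefix='1' (no match yet)
Bit 5: prefix='10' -> emit 'h', reset
Bit 6: prefix='1' (no match yet)
Bit 7: prefix='11' -> emit 'b', reset
Bit 8: prefix='1' (no match yet)
Bit 9: prefix='10' -> emit 'h', reset
Bit 10: prefix='0' (no match yet)
Bit 11: prefix='00' -> emit 'f', reset
Bit 12: prefix='1' (no match yet)
Bit 13: prefix='10' -> emit 'h', reset
Bit 14: prefix='1' (no match yet)
Bit 15: prefix='11' -> emit 'b', reset

Answer: 0 2 4 6 8 10 12 14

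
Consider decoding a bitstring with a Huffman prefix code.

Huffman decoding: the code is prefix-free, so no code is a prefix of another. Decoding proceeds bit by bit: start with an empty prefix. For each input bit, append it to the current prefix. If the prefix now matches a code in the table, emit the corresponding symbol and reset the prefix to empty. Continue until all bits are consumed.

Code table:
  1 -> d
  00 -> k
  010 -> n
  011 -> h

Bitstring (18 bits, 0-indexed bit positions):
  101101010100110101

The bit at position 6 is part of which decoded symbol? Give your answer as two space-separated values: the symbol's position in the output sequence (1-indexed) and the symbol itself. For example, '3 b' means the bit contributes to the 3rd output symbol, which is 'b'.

Bit 0: prefix='1' -> emit 'd', reset
Bit 1: prefix='0' (no match yet)
Bit 2: prefix='01' (no match yet)
Bit 3: prefix='011' -> emit 'h', reset
Bit 4: prefix='0' (no match yet)
Bit 5: prefix='01' (no match yet)
Bit 6: prefix='010' -> emit 'n', reset
Bit 7: prefix='1' -> emit 'd', reset
Bit 8: prefix='0' (no match yet)
Bit 9: prefix='01' (no match yet)
Bit 10: prefix='010' -> emit 'n', reset

Answer: 3 n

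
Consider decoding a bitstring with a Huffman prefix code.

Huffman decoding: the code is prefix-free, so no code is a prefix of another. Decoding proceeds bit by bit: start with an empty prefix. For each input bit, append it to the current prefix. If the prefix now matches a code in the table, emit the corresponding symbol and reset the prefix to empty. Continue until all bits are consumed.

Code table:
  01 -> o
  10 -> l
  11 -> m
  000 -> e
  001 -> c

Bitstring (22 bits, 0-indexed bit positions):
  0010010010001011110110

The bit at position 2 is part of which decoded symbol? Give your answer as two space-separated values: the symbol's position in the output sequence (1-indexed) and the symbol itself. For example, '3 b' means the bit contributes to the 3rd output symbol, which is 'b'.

Answer: 1 c

Derivation:
Bit 0: prefix='0' (no match yet)
Bit 1: prefix='00' (no match yet)
Bit 2: prefix='001' -> emit 'c', reset
Bit 3: prefix='0' (no match yet)
Bit 4: prefix='00' (no match yet)
Bit 5: prefix='001' -> emit 'c', reset
Bit 6: prefix='0' (no match yet)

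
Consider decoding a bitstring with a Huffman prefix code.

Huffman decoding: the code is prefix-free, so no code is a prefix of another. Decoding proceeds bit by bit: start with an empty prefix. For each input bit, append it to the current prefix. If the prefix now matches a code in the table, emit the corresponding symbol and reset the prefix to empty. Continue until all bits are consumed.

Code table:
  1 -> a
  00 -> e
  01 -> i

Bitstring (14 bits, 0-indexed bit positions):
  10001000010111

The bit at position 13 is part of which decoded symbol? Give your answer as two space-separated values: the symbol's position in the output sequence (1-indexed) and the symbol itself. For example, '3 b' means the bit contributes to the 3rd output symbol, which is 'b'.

Bit 0: prefix='1' -> emit 'a', reset
Bit 1: prefix='0' (no match yet)
Bit 2: prefix='00' -> emit 'e', reset
Bit 3: prefix='0' (no match yet)
Bit 4: prefix='01' -> emit 'i', reset
Bit 5: prefix='0' (no match yet)
Bit 6: prefix='00' -> emit 'e', reset
Bit 7: prefix='0' (no match yet)
Bit 8: prefix='00' -> emit 'e', reset
Bit 9: prefix='1' -> emit 'a', reset
Bit 10: prefix='0' (no match yet)
Bit 11: prefix='01' -> emit 'i', reset
Bit 12: prefix='1' -> emit 'a', reset
Bit 13: prefix='1' -> emit 'a', reset

Answer: 9 a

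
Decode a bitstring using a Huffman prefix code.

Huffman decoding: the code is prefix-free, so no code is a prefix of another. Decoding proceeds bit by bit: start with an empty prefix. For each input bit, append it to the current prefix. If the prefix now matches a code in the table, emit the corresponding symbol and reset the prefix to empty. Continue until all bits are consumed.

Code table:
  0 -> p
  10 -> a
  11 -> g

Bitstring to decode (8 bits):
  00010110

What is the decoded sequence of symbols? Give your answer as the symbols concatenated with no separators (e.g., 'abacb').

Bit 0: prefix='0' -> emit 'p', reset
Bit 1: prefix='0' -> emit 'p', reset
Bit 2: prefix='0' -> emit 'p', reset
Bit 3: prefix='1' (no match yet)
Bit 4: prefix='10' -> emit 'a', reset
Bit 5: prefix='1' (no match yet)
Bit 6: prefix='11' -> emit 'g', reset
Bit 7: prefix='0' -> emit 'p', reset

Answer: pppagp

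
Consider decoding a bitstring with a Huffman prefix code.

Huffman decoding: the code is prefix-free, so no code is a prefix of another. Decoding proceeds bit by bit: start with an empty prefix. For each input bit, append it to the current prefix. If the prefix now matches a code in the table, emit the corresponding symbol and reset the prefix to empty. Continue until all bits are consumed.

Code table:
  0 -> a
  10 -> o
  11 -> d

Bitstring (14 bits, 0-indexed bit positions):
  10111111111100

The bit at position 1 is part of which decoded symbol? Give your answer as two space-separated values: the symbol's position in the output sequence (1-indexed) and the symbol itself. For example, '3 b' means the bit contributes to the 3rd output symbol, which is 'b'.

Bit 0: prefix='1' (no match yet)
Bit 1: prefix='10' -> emit 'o', reset
Bit 2: prefix='1' (no match yet)
Bit 3: prefix='11' -> emit 'd', reset
Bit 4: prefix='1' (no match yet)
Bit 5: prefix='11' -> emit 'd', reset

Answer: 1 o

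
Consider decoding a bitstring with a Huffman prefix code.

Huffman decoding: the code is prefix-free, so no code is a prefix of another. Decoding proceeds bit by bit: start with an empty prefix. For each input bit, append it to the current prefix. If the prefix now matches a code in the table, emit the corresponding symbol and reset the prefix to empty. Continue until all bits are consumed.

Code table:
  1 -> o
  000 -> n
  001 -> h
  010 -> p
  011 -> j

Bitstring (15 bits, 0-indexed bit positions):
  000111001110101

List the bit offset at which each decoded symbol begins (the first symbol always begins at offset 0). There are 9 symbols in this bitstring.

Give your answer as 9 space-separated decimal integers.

Bit 0: prefix='0' (no match yet)
Bit 1: prefix='00' (no match yet)
Bit 2: prefix='000' -> emit 'n', reset
Bit 3: prefix='1' -> emit 'o', reset
Bit 4: prefix='1' -> emit 'o', reset
Bit 5: prefix='1' -> emit 'o', reset
Bit 6: prefix='0' (no match yet)
Bit 7: prefix='00' (no match yet)
Bit 8: prefix='001' -> emit 'h', reset
Bit 9: prefix='1' -> emit 'o', reset
Bit 10: prefix='1' -> emit 'o', reset
Bit 11: prefix='0' (no match yet)
Bit 12: prefix='01' (no match yet)
Bit 13: prefix='010' -> emit 'p', reset
Bit 14: prefix='1' -> emit 'o', reset

Answer: 0 3 4 5 6 9 10 11 14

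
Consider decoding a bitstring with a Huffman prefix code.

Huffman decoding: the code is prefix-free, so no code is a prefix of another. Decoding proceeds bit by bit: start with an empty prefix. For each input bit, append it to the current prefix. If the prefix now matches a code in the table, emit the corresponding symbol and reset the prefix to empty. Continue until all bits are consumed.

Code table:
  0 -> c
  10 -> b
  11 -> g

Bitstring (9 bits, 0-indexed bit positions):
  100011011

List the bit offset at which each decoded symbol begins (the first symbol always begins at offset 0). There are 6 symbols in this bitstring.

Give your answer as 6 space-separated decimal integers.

Bit 0: prefix='1' (no match yet)
Bit 1: prefix='10' -> emit 'b', reset
Bit 2: prefix='0' -> emit 'c', reset
Bit 3: prefix='0' -> emit 'c', reset
Bit 4: prefix='1' (no match yet)
Bit 5: prefix='11' -> emit 'g', reset
Bit 6: prefix='0' -> emit 'c', reset
Bit 7: prefix='1' (no match yet)
Bit 8: prefix='11' -> emit 'g', reset

Answer: 0 2 3 4 6 7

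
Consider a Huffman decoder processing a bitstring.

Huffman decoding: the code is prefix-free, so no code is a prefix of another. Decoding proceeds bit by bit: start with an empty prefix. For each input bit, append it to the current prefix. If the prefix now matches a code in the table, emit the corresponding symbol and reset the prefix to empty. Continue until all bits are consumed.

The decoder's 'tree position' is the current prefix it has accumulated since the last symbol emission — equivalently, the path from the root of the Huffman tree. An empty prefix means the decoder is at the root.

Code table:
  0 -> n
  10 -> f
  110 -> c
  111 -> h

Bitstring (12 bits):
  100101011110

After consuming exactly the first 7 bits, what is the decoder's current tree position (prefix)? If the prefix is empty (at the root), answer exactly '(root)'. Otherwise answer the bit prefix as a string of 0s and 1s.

Bit 0: prefix='1' (no match yet)
Bit 1: prefix='10' -> emit 'f', reset
Bit 2: prefix='0' -> emit 'n', reset
Bit 3: prefix='1' (no match yet)
Bit 4: prefix='10' -> emit 'f', reset
Bit 5: prefix='1' (no match yet)
Bit 6: prefix='10' -> emit 'f', reset

Answer: (root)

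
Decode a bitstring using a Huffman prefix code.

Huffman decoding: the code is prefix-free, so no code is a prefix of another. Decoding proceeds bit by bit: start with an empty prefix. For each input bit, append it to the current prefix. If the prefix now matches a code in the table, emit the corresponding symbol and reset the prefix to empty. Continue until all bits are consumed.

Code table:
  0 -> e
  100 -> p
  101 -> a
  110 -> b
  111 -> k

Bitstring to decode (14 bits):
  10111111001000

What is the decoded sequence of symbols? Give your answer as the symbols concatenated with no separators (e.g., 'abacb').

Bit 0: prefix='1' (no match yet)
Bit 1: prefix='10' (no match yet)
Bit 2: prefix='101' -> emit 'a', reset
Bit 3: prefix='1' (no match yet)
Bit 4: prefix='11' (no match yet)
Bit 5: prefix='111' -> emit 'k', reset
Bit 6: prefix='1' (no match yet)
Bit 7: prefix='11' (no match yet)
Bit 8: prefix='110' -> emit 'b', reset
Bit 9: prefix='0' -> emit 'e', reset
Bit 10: prefix='1' (no match yet)
Bit 11: prefix='10' (no match yet)
Bit 12: prefix='100' -> emit 'p', reset
Bit 13: prefix='0' -> emit 'e', reset

Answer: akbepe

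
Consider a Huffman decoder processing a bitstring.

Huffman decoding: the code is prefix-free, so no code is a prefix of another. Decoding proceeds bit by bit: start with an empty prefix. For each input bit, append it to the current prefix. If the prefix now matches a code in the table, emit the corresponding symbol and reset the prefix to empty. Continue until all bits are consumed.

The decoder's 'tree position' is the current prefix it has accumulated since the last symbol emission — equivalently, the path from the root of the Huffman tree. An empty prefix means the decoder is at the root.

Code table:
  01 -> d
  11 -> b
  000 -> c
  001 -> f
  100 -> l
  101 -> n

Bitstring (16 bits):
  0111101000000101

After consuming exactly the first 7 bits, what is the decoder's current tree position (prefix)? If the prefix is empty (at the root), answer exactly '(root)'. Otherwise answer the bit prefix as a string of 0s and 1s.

Answer: (root)

Derivation:
Bit 0: prefix='0' (no match yet)
Bit 1: prefix='01' -> emit 'd', reset
Bit 2: prefix='1' (no match yet)
Bit 3: prefix='11' -> emit 'b', reset
Bit 4: prefix='1' (no match yet)
Bit 5: prefix='10' (no match yet)
Bit 6: prefix='101' -> emit 'n', reset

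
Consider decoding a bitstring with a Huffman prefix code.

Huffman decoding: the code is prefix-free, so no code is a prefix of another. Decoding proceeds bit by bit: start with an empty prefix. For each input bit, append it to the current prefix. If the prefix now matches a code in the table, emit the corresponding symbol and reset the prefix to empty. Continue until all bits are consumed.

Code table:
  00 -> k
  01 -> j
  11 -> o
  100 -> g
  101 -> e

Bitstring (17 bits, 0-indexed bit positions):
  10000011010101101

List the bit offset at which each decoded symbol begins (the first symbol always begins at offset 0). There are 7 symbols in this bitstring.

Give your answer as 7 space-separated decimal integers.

Answer: 0 3 5 7 10 12 14

Derivation:
Bit 0: prefix='1' (no match yet)
Bit 1: prefix='10' (no match yet)
Bit 2: prefix='100' -> emit 'g', reset
Bit 3: prefix='0' (no match yet)
Bit 4: prefix='00' -> emit 'k', reset
Bit 5: prefix='0' (no match yet)
Bit 6: prefix='01' -> emit 'j', reset
Bit 7: prefix='1' (no match yet)
Bit 8: prefix='10' (no match yet)
Bit 9: prefix='101' -> emit 'e', reset
Bit 10: prefix='0' (no match yet)
Bit 11: prefix='01' -> emit 'j', reset
Bit 12: prefix='0' (no match yet)
Bit 13: prefix='01' -> emit 'j', reset
Bit 14: prefix='1' (no match yet)
Bit 15: prefix='10' (no match yet)
Bit 16: prefix='101' -> emit 'e', reset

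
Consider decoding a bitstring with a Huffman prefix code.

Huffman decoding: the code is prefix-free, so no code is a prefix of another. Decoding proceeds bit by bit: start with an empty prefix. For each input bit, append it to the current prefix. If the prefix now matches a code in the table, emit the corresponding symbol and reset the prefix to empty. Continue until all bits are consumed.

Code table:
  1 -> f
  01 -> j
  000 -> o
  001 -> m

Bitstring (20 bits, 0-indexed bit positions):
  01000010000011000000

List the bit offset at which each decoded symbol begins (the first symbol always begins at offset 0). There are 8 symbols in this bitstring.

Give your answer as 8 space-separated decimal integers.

Bit 0: prefix='0' (no match yet)
Bit 1: prefix='01' -> emit 'j', reset
Bit 2: prefix='0' (no match yet)
Bit 3: prefix='00' (no match yet)
Bit 4: prefix='000' -> emit 'o', reset
Bit 5: prefix='0' (no match yet)
Bit 6: prefix='01' -> emit 'j', reset
Bit 7: prefix='0' (no match yet)
Bit 8: prefix='00' (no match yet)
Bit 9: prefix='000' -> emit 'o', reset
Bit 10: prefix='0' (no match yet)
Bit 11: prefix='00' (no match yet)
Bit 12: prefix='001' -> emit 'm', reset
Bit 13: prefix='1' -> emit 'f', reset
Bit 14: prefix='0' (no match yet)
Bit 15: prefix='00' (no match yet)
Bit 16: prefix='000' -> emit 'o', reset
Bit 17: prefix='0' (no match yet)
Bit 18: prefix='00' (no match yet)
Bit 19: prefix='000' -> emit 'o', reset

Answer: 0 2 5 7 10 13 14 17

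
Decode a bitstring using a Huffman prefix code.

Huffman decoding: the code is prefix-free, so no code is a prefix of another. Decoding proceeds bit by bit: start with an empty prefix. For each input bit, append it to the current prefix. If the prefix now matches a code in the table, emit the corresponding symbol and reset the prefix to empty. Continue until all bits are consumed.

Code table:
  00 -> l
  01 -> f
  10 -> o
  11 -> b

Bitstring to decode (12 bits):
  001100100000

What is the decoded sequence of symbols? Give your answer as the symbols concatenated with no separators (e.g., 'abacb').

Bit 0: prefix='0' (no match yet)
Bit 1: prefix='00' -> emit 'l', reset
Bit 2: prefix='1' (no match yet)
Bit 3: prefix='11' -> emit 'b', reset
Bit 4: prefix='0' (no match yet)
Bit 5: prefix='00' -> emit 'l', reset
Bit 6: prefix='1' (no match yet)
Bit 7: prefix='10' -> emit 'o', reset
Bit 8: prefix='0' (no match yet)
Bit 9: prefix='00' -> emit 'l', reset
Bit 10: prefix='0' (no match yet)
Bit 11: prefix='00' -> emit 'l', reset

Answer: lbloll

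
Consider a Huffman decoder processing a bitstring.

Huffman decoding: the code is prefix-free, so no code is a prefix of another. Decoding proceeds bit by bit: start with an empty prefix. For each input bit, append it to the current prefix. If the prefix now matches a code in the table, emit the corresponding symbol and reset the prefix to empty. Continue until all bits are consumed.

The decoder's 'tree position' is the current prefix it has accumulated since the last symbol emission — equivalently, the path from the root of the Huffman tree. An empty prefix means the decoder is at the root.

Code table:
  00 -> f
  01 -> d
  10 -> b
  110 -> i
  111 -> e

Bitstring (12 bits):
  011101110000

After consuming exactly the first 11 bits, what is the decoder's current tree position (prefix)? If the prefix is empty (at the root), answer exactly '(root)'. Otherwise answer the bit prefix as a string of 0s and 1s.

Answer: 0

Derivation:
Bit 0: prefix='0' (no match yet)
Bit 1: prefix='01' -> emit 'd', reset
Bit 2: prefix='1' (no match yet)
Bit 3: prefix='11' (no match yet)
Bit 4: prefix='110' -> emit 'i', reset
Bit 5: prefix='1' (no match yet)
Bit 6: prefix='11' (no match yet)
Bit 7: prefix='111' -> emit 'e', reset
Bit 8: prefix='0' (no match yet)
Bit 9: prefix='00' -> emit 'f', reset
Bit 10: prefix='0' (no match yet)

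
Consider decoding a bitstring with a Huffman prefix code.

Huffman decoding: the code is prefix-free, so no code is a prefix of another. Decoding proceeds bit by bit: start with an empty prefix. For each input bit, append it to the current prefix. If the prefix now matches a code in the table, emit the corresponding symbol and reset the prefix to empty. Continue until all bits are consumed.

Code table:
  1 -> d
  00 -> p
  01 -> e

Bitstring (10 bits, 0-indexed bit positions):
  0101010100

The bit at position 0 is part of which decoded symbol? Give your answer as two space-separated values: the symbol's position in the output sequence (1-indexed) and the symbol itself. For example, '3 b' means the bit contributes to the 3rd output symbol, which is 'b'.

Answer: 1 e

Derivation:
Bit 0: prefix='0' (no match yet)
Bit 1: prefix='01' -> emit 'e', reset
Bit 2: prefix='0' (no match yet)
Bit 3: prefix='01' -> emit 'e', reset
Bit 4: prefix='0' (no match yet)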